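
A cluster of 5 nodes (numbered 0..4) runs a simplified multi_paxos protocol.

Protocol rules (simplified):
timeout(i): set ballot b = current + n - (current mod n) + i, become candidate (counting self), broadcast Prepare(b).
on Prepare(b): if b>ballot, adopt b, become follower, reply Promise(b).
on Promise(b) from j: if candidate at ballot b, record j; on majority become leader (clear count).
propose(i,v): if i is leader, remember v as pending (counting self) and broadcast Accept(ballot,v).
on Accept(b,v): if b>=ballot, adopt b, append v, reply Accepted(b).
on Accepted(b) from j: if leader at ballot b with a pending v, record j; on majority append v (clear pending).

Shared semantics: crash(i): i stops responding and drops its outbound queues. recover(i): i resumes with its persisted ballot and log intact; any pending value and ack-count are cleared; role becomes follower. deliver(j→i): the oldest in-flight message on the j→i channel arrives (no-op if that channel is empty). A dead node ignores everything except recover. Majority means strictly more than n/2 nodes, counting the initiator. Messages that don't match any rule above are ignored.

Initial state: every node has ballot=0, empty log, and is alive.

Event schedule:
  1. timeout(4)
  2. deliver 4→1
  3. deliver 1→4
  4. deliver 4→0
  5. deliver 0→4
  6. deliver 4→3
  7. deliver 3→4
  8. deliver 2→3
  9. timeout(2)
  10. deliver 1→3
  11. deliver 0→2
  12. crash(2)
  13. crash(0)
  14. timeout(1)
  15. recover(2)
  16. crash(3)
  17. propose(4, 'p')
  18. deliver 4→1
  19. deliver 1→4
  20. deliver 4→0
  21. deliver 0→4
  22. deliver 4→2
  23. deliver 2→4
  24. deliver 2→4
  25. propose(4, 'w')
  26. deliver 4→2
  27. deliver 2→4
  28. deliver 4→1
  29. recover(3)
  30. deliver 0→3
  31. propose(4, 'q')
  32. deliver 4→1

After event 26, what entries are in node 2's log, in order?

step 1 timeout(4): 4={cand,b=9,log=-}
step 2 deliver 4→1: 1={foll,b=9,log=-}
step 3 deliver 1→4: —
step 4 deliver 4→0: 0={foll,b=9,log=-}
step 5 deliver 0→4: 4={lead,b=9,log=-}
step 6 deliver 4→3: 3={foll,b=9,log=-}
step 7 deliver 3→4: —
step 8 deliver 2→3: —
step 9 timeout(2): 2={cand,b=7,log=-}
step 10 deliver 1→3: —
step 11 deliver 0→2: —
step 12 crash(2): 2={✗cand,b=7,log=-}
step 13 crash(0): 0={✗foll,b=9,log=-}
step 14 timeout(1): 1={cand,b=11,log=-}
step 15 recover(2): 2={foll,b=7,log=-}
step 16 crash(3): 3={✗foll,b=9,log=-}
step 17 propose(4,'p'): —
step 18 deliver 4→1: —
step 19 deliver 1→4: 4={foll,b=11,log=-}
step 20 deliver 4→0: —
step 21 deliver 0→4: —
step 22 deliver 4→2: 2={foll,b=9,log=-}
step 23 deliver 2→4: —
step 24 deliver 2→4: —
step 25 propose(4,'w'): —
step 26 deliver 4→2: 2={foll,b=9,log=p}

p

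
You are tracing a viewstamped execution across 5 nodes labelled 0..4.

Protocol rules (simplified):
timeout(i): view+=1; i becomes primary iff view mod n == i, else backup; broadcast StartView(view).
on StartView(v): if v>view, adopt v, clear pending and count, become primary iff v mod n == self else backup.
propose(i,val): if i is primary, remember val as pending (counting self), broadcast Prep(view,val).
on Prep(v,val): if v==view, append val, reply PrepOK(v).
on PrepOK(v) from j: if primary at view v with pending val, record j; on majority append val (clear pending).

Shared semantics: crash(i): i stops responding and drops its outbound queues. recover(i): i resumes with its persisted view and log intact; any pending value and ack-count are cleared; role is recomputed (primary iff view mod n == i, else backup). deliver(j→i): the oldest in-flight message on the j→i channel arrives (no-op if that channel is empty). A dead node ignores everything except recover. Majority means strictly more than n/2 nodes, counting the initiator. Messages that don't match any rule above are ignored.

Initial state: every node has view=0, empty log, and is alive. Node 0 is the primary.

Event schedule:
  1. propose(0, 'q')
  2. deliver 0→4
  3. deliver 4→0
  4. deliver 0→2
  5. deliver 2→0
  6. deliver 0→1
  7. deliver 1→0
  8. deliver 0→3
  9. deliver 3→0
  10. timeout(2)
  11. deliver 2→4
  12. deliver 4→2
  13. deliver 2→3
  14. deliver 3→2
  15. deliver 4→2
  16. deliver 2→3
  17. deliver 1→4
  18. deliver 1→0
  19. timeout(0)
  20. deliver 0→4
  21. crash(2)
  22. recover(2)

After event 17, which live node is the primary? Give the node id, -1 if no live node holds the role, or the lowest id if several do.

0

e1 propose(0,'q'): ·
e2 deliver 0→4: 4[back,v=0,q]
e3 deliver 4→0: ·
e4 deliver 0→2: 2[back,v=0,q]
e5 deliver 2→0: 0[prim,v=0,q]
e6 deliver 0→1: 1[back,v=0,q]
e7 deliver 1→0: ·
e8 deliver 0→3: 3[back,v=0,q]
e9 deliver 3→0: ·
e10 timeout(2): 2[back,v=1,q]
e11 deliver 2→4: 4[back,v=1,q]
e12 deliver 4→2: ·
e13 deliver 2→3: 3[back,v=1,q]
e14 deliver 3→2: ·
e15 deliver 4→2: ·
e16 deliver 2→3: ·
e17 deliver 1→4: ·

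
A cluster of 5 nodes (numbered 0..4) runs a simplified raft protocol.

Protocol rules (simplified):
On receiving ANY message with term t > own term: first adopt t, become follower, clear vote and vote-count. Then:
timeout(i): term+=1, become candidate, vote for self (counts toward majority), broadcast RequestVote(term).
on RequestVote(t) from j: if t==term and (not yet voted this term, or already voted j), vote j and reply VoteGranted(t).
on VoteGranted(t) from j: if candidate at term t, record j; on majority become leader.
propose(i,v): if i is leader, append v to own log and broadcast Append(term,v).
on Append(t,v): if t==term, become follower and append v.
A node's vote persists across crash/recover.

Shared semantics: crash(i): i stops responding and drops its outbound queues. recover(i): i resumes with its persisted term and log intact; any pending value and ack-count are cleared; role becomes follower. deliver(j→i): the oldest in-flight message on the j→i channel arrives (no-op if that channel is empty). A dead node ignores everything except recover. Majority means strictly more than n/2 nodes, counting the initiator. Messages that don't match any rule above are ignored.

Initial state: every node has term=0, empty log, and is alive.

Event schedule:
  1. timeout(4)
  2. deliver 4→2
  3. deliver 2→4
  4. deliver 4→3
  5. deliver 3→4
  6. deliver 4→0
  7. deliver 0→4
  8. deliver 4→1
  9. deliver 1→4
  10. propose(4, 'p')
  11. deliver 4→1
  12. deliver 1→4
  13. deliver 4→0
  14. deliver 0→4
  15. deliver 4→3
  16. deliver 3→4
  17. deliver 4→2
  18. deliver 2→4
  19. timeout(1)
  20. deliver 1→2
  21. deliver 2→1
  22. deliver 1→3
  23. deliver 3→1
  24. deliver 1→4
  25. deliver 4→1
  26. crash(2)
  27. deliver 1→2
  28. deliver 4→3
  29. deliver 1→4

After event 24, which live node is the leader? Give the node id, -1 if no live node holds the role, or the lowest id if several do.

1

step 1 timeout(4): 4={cand,t=1,log=-}
step 2 deliver 4→2: 2={foll,t=1,log=-}
step 3 deliver 2→4: —
step 4 deliver 4→3: 3={foll,t=1,log=-}
step 5 deliver 3→4: 4={lead,t=1,log=-}
step 6 deliver 4→0: 0={foll,t=1,log=-}
step 7 deliver 0→4: —
step 8 deliver 4→1: 1={foll,t=1,log=-}
step 9 deliver 1→4: —
step 10 propose(4,'p'): 4={lead,t=1,log=p}
step 11 deliver 4→1: 1={foll,t=1,log=p}
step 12 deliver 1→4: —
step 13 deliver 4→0: 0={foll,t=1,log=p}
step 14 deliver 0→4: —
step 15 deliver 4→3: 3={foll,t=1,log=p}
step 16 deliver 3→4: —
step 17 deliver 4→2: 2={foll,t=1,log=p}
step 18 deliver 2→4: —
step 19 timeout(1): 1={cand,t=2,log=p}
step 20 deliver 1→2: 2={foll,t=2,log=p}
step 21 deliver 2→1: —
step 22 deliver 1→3: 3={foll,t=2,log=p}
step 23 deliver 3→1: 1={lead,t=2,log=p}
step 24 deliver 1→4: 4={foll,t=2,log=p}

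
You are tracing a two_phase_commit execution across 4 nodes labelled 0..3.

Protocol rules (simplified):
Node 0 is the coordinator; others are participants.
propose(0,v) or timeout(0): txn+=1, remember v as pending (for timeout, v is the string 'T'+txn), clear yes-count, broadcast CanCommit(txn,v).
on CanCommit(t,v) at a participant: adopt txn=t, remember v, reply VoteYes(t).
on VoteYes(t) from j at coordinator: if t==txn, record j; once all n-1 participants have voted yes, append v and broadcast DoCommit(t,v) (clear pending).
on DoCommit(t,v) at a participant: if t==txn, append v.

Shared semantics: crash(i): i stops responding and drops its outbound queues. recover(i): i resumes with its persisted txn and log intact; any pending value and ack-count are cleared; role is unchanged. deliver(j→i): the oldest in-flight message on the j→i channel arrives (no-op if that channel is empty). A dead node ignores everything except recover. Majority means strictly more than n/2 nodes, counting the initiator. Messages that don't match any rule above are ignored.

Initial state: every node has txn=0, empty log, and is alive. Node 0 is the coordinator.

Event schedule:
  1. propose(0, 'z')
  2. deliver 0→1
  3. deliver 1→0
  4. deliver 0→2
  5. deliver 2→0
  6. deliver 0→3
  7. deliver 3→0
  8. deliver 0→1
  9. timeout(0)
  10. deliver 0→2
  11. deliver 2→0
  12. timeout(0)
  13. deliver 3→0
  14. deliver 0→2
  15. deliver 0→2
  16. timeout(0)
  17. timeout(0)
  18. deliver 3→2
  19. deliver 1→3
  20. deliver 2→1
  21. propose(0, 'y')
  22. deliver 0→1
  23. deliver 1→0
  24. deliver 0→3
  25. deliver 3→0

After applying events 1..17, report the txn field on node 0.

5

after 1 — propose(0,'z'): n0:coor/t1/[-]
after 2 — deliver 0→1: n1:part/t1/[-]
after 3 — deliver 1→0: ·
after 4 — deliver 0→2: n2:part/t1/[-]
after 5 — deliver 2→0: ·
after 6 — deliver 0→3: n3:part/t1/[-]
after 7 — deliver 3→0: n0:coor/t1/[z]
after 8 — deliver 0→1: n1:part/t1/[z]
after 9 — timeout(0): n0:coor/t2/[z]
after 10 — deliver 0→2: n2:part/t1/[z]
after 11 — deliver 2→0: ·
after 12 — timeout(0): n0:coor/t3/[z]
after 13 — deliver 3→0: ·
after 14 — deliver 0→2: n2:part/t2/[z]
after 15 — deliver 0→2: n2:part/t3/[z]
after 16 — timeout(0): n0:coor/t4/[z]
after 17 — timeout(0): n0:coor/t5/[z]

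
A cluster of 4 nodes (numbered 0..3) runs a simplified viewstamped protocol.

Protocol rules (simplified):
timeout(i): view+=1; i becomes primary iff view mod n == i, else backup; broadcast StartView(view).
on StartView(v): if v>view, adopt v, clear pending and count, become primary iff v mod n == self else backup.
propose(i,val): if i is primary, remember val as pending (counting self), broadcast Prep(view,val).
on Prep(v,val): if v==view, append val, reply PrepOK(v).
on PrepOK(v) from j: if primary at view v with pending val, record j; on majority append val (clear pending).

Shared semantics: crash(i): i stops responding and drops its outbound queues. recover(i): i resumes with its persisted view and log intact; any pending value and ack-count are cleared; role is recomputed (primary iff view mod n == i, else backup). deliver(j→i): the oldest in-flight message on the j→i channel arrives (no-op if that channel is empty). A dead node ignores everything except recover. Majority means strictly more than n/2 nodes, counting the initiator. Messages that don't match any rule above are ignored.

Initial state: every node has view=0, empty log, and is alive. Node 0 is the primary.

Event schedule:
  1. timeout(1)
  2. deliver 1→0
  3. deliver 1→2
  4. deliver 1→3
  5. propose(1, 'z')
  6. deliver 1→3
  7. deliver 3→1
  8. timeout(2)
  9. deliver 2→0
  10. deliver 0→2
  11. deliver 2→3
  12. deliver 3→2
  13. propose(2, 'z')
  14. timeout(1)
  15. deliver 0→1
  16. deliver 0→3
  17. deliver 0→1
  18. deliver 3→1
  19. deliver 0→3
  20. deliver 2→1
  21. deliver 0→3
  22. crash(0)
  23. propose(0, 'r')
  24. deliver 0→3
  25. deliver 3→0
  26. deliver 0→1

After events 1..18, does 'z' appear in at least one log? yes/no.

e1 timeout(1): 1[prim,v=1,-]
e2 deliver 1→0: 0[back,v=1,-]
e3 deliver 1→2: 2[back,v=1,-]
e4 deliver 1→3: 3[back,v=1,-]
e5 propose(1,'z'): ·
e6 deliver 1→3: 3[back,v=1,z]
e7 deliver 3→1: ·
e8 timeout(2): 2[prim,v=2,-]
e9 deliver 2→0: 0[back,v=2,-]
e10 deliver 0→2: ·
e11 deliver 2→3: 3[back,v=2,z]
e12 deliver 3→2: ·
e13 propose(2,'z'): ·
e14 timeout(1): 1[back,v=2,-]
e15 deliver 0→1: ·
e16 deliver 0→3: ·
e17 deliver 0→1: ·
e18 deliver 3→1: ·

yes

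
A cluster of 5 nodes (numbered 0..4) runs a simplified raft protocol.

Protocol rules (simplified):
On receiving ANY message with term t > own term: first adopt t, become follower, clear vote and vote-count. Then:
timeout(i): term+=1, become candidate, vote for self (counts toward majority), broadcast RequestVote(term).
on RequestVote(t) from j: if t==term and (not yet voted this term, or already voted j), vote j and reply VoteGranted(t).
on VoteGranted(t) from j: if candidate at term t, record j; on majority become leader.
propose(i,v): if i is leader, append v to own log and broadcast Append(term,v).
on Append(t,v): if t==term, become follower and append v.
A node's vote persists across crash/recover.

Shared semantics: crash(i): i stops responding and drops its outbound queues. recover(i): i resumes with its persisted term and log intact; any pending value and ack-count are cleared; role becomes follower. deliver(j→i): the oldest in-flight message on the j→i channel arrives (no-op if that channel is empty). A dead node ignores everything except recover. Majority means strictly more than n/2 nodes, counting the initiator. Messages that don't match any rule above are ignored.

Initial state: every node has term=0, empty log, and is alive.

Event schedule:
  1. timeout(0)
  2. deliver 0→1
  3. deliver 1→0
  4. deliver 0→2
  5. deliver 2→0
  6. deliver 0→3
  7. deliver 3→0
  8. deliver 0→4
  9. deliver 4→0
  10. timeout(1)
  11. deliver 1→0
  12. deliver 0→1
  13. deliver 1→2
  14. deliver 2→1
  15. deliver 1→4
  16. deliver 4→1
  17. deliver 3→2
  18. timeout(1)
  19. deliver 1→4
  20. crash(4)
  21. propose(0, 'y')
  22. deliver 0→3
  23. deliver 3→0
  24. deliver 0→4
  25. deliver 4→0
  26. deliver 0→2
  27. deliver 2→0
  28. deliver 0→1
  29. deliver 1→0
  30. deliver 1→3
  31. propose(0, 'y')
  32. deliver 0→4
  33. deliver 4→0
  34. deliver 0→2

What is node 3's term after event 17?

1

1. timeout(0):  <0:cand t1 ->
2. deliver 0→1:  <1:foll t1 ->
3. deliver 1→0:  nop
4. deliver 0→2:  <2:foll t1 ->
5. deliver 2→0:  <0:lead t1 ->
6. deliver 0→3:  <3:foll t1 ->
7. deliver 3→0:  nop
8. deliver 0→4:  <4:foll t1 ->
9. deliver 4→0:  nop
10. timeout(1):  <1:cand t2 ->
11. deliver 1→0:  <0:foll t2 ->
12. deliver 0→1:  nop
13. deliver 1→2:  <2:foll t2 ->
14. deliver 2→1:  <1:lead t2 ->
15. deliver 1→4:  <4:foll t2 ->
16. deliver 4→1:  nop
17. deliver 3→2:  nop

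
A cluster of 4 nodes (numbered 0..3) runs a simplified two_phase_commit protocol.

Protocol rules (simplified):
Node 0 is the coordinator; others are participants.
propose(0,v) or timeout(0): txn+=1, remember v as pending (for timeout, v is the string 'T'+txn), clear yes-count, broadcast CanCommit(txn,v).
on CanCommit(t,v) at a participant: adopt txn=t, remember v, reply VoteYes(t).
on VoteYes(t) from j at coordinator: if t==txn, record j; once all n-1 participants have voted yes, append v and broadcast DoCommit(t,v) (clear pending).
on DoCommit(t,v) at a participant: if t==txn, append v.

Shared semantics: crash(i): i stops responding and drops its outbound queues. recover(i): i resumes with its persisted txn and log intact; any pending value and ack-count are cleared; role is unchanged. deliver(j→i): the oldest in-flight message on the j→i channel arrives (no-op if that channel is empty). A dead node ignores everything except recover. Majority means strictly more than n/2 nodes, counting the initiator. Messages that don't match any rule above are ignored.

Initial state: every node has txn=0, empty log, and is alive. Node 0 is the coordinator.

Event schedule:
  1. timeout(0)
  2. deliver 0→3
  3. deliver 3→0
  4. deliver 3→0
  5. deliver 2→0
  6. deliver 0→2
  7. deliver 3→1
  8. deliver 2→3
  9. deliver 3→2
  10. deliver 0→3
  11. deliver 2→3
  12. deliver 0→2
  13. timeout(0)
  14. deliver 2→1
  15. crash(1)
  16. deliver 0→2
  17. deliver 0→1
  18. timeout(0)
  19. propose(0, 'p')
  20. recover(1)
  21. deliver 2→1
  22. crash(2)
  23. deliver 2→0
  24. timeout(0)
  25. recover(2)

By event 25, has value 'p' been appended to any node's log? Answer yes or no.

step 1 timeout(0): 0={coor,t=1,log=-}
step 2 deliver 0→3: 3={part,t=1,log=-}
step 3 deliver 3→0: —
step 4 deliver 3→0: —
step 5 deliver 2→0: —
step 6 deliver 0→2: 2={part,t=1,log=-}
step 7 deliver 3→1: —
step 8 deliver 2→3: —
step 9 deliver 3→2: —
step 10 deliver 0→3: —
step 11 deliver 2→3: —
step 12 deliver 0→2: —
step 13 timeout(0): 0={coor,t=2,log=-}
step 14 deliver 2→1: —
step 15 crash(1): 1={✗part,t=0,log=-}
step 16 deliver 0→2: 2={part,t=2,log=-}
step 17 deliver 0→1: —
step 18 timeout(0): 0={coor,t=3,log=-}
step 19 propose(0,'p'): 0={coor,t=4,log=-}
step 20 recover(1): 1={part,t=0,log=-}
step 21 deliver 2→1: —
step 22 crash(2): 2={✗part,t=2,log=-}
step 23 deliver 2→0: —
step 24 timeout(0): 0={coor,t=5,log=-}
step 25 recover(2): 2={part,t=2,log=-}

no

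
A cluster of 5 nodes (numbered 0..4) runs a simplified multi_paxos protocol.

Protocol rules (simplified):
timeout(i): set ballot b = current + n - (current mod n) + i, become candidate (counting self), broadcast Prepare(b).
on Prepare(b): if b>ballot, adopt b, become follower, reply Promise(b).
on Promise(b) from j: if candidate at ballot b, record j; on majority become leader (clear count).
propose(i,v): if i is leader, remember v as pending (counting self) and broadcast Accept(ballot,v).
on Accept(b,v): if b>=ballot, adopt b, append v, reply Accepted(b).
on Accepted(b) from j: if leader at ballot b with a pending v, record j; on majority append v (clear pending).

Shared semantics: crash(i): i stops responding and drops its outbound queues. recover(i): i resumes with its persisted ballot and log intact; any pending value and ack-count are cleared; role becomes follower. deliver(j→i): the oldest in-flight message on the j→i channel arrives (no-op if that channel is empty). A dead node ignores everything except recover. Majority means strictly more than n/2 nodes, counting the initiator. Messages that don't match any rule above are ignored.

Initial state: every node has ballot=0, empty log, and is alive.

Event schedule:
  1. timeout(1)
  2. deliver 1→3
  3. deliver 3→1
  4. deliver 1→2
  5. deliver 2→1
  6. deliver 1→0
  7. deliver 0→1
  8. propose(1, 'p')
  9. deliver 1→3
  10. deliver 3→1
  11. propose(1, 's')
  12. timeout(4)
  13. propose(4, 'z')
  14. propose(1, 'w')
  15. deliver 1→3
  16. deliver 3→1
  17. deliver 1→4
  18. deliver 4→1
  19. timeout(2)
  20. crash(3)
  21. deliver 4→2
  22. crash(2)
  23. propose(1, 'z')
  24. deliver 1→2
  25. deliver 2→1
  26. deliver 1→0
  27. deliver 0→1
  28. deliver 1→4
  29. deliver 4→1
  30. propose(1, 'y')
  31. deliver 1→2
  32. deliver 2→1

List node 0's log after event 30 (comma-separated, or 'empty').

step 1 timeout(1): 1={cand,b=6,log=-}
step 2 deliver 1→3: 3={foll,b=6,log=-}
step 3 deliver 3→1: —
step 4 deliver 1→2: 2={foll,b=6,log=-}
step 5 deliver 2→1: 1={lead,b=6,log=-}
step 6 deliver 1→0: 0={foll,b=6,log=-}
step 7 deliver 0→1: —
step 8 propose(1,'p'): —
step 9 deliver 1→3: 3={foll,b=6,log=p}
step 10 deliver 3→1: —
step 11 propose(1,'s'): —
step 12 timeout(4): 4={cand,b=9,log=-}
step 13 propose(4,'z'): —
step 14 propose(1,'w'): —
step 15 deliver 1→3: 3={foll,b=6,log=p,s}
step 16 deliver 3→1: —
step 17 deliver 1→4: —
step 18 deliver 4→1: 1={foll,b=9,log=-}
step 19 timeout(2): 2={cand,b=12,log=-}
step 20 crash(3): 3={✗foll,b=6,log=p,s}
step 21 deliver 4→2: —
step 22 crash(2): 2={✗cand,b=12,log=-}
step 23 propose(1,'z'): —
step 24 deliver 1→2: —
step 25 deliver 2→1: —
step 26 deliver 1→0: 0={foll,b=6,log=p}
step 27 deliver 0→1: —
step 28 deliver 1→4: —
step 29 deliver 4→1: —
step 30 propose(1,'y'): —

p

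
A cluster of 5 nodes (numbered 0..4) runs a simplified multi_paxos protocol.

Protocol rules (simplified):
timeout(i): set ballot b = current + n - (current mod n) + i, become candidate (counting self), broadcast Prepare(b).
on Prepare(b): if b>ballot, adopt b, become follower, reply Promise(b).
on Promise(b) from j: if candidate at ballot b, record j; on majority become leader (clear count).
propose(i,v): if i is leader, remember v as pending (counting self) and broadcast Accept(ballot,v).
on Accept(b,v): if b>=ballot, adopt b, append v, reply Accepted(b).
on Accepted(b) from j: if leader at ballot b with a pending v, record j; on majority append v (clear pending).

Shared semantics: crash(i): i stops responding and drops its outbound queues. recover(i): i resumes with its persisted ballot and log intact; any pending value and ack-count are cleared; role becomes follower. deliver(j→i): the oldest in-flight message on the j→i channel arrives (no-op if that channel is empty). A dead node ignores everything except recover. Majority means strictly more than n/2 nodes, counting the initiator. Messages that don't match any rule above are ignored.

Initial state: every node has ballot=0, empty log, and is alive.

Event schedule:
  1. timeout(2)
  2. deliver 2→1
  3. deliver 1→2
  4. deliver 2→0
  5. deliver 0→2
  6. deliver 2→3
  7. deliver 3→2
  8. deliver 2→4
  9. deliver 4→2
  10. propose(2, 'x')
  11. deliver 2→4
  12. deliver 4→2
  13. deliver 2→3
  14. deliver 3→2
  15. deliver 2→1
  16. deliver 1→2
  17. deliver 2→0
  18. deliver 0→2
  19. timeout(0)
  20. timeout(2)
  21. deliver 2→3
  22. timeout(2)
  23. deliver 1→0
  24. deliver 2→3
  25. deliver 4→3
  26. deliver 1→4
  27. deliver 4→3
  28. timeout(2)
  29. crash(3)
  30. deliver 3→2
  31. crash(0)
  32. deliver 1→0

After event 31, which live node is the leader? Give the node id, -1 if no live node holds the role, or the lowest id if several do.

-1

[1] timeout(2) → N2(cand b7 [-])
[2] deliver 2→1 → N1(foll b7 [-])
[3] deliver 1→2 → ∅
[4] deliver 2→0 → N0(foll b7 [-])
[5] deliver 0→2 → N2(lead b7 [-])
[6] deliver 2→3 → N3(foll b7 [-])
[7] deliver 3→2 → ∅
[8] deliver 2→4 → N4(foll b7 [-])
[9] deliver 4→2 → ∅
[10] propose(2,'x') → ∅
[11] deliver 2→4 → N4(foll b7 [x])
[12] deliver 4→2 → ∅
[13] deliver 2→3 → N3(foll b7 [x])
[14] deliver 3→2 → N2(lead b7 [x])
[15] deliver 2→1 → N1(foll b7 [x])
[16] deliver 1→2 → ∅
[17] deliver 2→0 → N0(foll b7 [x])
[18] deliver 0→2 → ∅
[19] timeout(0) → N0(cand b10 [x])
[20] timeout(2) → N2(cand b12 [x])
[21] deliver 2→3 → N3(foll b12 [x])
[22] timeout(2) → N2(cand b17 [x])
[23] deliver 1→0 → ∅
[24] deliver 2→3 → N3(foll b17 [x])
[25] deliver 4→3 → ∅
[26] deliver 1→4 → ∅
[27] deliver 4→3 → ∅
[28] timeout(2) → N2(cand b22 [x])
[29] crash(3) → N3(✗foll b17 [x])
[30] deliver 3→2 → ∅
[31] crash(0) → N0(✗cand b10 [x])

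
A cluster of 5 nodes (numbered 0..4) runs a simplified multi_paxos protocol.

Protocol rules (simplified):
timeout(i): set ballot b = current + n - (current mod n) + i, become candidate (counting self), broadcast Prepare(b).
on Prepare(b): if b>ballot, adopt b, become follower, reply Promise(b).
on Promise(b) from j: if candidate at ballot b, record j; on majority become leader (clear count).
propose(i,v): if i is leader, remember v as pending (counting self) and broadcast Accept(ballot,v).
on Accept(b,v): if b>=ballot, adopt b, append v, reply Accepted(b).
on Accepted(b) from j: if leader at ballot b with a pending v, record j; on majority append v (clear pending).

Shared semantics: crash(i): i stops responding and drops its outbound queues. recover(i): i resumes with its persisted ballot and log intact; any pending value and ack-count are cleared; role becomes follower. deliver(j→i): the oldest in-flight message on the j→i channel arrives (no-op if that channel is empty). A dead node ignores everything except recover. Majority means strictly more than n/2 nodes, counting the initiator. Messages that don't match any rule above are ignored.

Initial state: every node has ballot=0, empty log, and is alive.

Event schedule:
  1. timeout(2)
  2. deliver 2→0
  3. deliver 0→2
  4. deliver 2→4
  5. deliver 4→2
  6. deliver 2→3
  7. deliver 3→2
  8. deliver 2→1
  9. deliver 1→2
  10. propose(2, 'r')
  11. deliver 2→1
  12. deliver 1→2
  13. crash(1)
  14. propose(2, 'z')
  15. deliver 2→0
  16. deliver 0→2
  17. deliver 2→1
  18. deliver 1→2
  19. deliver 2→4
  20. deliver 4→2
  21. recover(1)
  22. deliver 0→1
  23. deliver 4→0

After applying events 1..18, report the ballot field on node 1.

e1 timeout(2): 2[cand,b=7,-]
e2 deliver 2→0: 0[foll,b=7,-]
e3 deliver 0→2: ·
e4 deliver 2→4: 4[foll,b=7,-]
e5 deliver 4→2: 2[lead,b=7,-]
e6 deliver 2→3: 3[foll,b=7,-]
e7 deliver 3→2: ·
e8 deliver 2→1: 1[foll,b=7,-]
e9 deliver 1→2: ·
e10 propose(2,'r'): ·
e11 deliver 2→1: 1[foll,b=7,r]
e12 deliver 1→2: ·
e13 crash(1): 1[✗foll,b=7,r]
e14 propose(2,'z'): ·
e15 deliver 2→0: 0[foll,b=7,r]
e16 deliver 0→2: ·
e17 deliver 2→1: ·
e18 deliver 1→2: ·

7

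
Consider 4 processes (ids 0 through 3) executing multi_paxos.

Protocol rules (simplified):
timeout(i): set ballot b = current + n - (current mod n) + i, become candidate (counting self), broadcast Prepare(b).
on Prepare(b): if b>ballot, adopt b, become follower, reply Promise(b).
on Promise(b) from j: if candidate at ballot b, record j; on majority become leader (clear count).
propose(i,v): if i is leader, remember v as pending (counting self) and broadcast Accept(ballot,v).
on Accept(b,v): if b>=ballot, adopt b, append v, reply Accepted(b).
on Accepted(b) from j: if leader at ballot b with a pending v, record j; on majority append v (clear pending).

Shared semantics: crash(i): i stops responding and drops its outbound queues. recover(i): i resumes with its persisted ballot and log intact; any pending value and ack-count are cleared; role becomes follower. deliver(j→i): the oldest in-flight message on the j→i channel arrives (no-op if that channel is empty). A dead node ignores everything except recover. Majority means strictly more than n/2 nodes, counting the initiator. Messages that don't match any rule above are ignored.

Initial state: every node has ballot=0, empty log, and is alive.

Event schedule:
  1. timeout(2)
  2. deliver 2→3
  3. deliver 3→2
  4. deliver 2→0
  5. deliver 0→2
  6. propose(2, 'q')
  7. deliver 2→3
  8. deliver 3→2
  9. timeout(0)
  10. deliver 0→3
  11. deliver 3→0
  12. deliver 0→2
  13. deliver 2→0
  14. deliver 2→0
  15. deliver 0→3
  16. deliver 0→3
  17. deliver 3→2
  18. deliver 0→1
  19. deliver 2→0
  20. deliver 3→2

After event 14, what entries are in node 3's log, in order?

q

[1] timeout(2) → N2(cand b6 [-])
[2] deliver 2→3 → N3(foll b6 [-])
[3] deliver 3→2 → ∅
[4] deliver 2→0 → N0(foll b6 [-])
[5] deliver 0→2 → N2(lead b6 [-])
[6] propose(2,'q') → ∅
[7] deliver 2→3 → N3(foll b6 [q])
[8] deliver 3→2 → ∅
[9] timeout(0) → N0(cand b8 [-])
[10] deliver 0→3 → N3(foll b8 [q])
[11] deliver 3→0 → ∅
[12] deliver 0→2 → N2(foll b8 [-])
[13] deliver 2→0 → ∅
[14] deliver 2→0 → N0(lead b8 [-])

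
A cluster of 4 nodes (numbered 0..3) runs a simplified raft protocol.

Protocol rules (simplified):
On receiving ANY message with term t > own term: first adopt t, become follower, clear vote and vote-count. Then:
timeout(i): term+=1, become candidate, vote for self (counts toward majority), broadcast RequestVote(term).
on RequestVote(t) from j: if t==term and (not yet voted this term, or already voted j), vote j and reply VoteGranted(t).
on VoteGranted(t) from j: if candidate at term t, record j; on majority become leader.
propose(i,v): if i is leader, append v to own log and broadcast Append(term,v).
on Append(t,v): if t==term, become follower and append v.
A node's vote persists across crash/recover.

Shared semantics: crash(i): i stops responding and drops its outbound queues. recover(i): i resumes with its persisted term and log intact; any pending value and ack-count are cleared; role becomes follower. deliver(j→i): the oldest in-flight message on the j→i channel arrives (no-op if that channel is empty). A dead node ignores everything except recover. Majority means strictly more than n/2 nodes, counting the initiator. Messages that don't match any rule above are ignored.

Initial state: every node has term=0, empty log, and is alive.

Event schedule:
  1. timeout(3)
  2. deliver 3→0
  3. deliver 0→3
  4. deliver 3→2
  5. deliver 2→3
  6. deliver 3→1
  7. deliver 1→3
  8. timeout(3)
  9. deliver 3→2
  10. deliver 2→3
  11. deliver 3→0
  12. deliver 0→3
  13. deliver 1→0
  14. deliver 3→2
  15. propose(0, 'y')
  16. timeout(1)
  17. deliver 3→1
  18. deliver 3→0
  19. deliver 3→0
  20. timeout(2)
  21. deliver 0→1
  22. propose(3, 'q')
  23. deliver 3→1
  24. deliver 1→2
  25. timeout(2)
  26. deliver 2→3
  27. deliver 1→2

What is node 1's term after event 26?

2

step 1 timeout(3): 3={cand,t=1,log=-}
step 2 deliver 3→0: 0={foll,t=1,log=-}
step 3 deliver 0→3: —
step 4 deliver 3→2: 2={foll,t=1,log=-}
step 5 deliver 2→3: 3={lead,t=1,log=-}
step 6 deliver 3→1: 1={foll,t=1,log=-}
step 7 deliver 1→3: —
step 8 timeout(3): 3={cand,t=2,log=-}
step 9 deliver 3→2: 2={foll,t=2,log=-}
step 10 deliver 2→3: —
step 11 deliver 3→0: 0={foll,t=2,log=-}
step 12 deliver 0→3: 3={lead,t=2,log=-}
step 13 deliver 1→0: —
step 14 deliver 3→2: —
step 15 propose(0,'y'): —
step 16 timeout(1): 1={cand,t=2,log=-}
step 17 deliver 3→1: —
step 18 deliver 3→0: —
step 19 deliver 3→0: —
step 20 timeout(2): 2={cand,t=3,log=-}
step 21 deliver 0→1: —
step 22 propose(3,'q'): 3={lead,t=2,log=q}
step 23 deliver 3→1: 1={foll,t=2,log=q}
step 24 deliver 1→2: —
step 25 timeout(2): 2={cand,t=4,log=-}
step 26 deliver 2→3: 3={foll,t=3,log=q}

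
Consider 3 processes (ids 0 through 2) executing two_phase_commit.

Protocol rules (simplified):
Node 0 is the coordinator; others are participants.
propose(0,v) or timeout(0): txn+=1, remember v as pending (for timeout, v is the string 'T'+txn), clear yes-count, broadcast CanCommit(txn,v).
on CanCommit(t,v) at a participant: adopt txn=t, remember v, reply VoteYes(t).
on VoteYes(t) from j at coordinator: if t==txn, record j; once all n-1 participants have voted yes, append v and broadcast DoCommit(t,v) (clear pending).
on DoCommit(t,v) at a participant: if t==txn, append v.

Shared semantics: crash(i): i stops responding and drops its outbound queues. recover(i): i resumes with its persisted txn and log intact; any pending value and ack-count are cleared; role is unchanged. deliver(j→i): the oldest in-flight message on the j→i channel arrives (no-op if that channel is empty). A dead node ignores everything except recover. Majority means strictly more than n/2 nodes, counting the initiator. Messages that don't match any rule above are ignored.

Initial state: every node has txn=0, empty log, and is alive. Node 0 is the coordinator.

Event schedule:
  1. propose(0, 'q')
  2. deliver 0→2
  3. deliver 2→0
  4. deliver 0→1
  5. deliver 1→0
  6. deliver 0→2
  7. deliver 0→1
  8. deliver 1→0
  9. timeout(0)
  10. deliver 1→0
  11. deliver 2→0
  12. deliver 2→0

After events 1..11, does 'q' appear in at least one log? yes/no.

yes

after 1 — propose(0,'q'): n0:coor/t1/[-]
after 2 — deliver 0→2: n2:part/t1/[-]
after 3 — deliver 2→0: ·
after 4 — deliver 0→1: n1:part/t1/[-]
after 5 — deliver 1→0: n0:coor/t1/[q]
after 6 — deliver 0→2: n2:part/t1/[q]
after 7 — deliver 0→1: n1:part/t1/[q]
after 8 — deliver 1→0: ·
after 9 — timeout(0): n0:coor/t2/[q]
after 10 — deliver 1→0: ·
after 11 — deliver 2→0: ·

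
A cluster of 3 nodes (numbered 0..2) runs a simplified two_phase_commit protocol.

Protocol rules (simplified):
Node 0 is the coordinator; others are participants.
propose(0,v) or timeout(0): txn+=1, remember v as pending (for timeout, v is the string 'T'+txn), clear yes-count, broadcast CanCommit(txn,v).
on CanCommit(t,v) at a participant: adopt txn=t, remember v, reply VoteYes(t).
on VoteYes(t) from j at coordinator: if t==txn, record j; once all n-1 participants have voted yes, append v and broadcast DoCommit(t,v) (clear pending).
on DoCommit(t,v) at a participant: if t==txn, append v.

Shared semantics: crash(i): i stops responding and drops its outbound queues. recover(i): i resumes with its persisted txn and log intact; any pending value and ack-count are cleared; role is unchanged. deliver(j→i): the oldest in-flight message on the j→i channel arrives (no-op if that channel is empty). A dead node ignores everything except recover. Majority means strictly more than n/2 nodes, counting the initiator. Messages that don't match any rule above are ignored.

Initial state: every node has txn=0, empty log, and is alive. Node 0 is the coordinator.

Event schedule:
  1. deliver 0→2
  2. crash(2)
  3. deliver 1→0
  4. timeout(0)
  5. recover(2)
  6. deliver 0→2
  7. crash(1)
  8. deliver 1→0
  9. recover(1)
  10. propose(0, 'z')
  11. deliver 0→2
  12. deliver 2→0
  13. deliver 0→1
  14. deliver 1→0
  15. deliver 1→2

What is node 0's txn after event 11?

after 1 — deliver 0→2: ·
after 2 — crash(2): n2:✗part/t0/[-]
after 3 — deliver 1→0: ·
after 4 — timeout(0): n0:coor/t1/[-]
after 5 — recover(2): n2:part/t0/[-]
after 6 — deliver 0→2: n2:part/t1/[-]
after 7 — crash(1): n1:✗part/t0/[-]
after 8 — deliver 1→0: ·
after 9 — recover(1): n1:part/t0/[-]
after 10 — propose(0,'z'): n0:coor/t2/[-]
after 11 — deliver 0→2: n2:part/t2/[-]

2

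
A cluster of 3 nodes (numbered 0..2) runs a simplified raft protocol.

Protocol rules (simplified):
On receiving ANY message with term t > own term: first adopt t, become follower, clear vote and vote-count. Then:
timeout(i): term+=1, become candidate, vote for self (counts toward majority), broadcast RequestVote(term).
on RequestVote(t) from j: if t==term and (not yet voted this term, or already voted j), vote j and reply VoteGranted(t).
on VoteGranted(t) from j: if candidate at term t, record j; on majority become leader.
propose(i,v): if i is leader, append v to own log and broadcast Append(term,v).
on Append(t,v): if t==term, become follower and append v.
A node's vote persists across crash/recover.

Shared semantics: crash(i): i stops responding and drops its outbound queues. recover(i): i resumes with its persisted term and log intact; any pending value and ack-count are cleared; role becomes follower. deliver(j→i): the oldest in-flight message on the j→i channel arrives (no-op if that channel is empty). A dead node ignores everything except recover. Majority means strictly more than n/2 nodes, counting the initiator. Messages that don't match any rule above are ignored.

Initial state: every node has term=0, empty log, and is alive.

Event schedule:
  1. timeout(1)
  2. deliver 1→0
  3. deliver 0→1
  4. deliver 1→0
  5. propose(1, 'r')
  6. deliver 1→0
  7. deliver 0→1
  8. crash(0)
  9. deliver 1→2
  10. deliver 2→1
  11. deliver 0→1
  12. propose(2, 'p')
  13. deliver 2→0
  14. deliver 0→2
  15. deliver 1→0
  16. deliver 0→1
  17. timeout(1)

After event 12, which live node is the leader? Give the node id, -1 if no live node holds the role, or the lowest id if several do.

e1 timeout(1): 1[cand,t=1,-]
e2 deliver 1→0: 0[foll,t=1,-]
e3 deliver 0→1: 1[lead,t=1,-]
e4 deliver 1→0: ·
e5 propose(1,'r'): 1[lead,t=1,r]
e6 deliver 1→0: 0[foll,t=1,r]
e7 deliver 0→1: ·
e8 crash(0): 0[✗foll,t=1,r]
e9 deliver 1→2: 2[foll,t=1,-]
e10 deliver 2→1: ·
e11 deliver 0→1: ·
e12 propose(2,'p'): ·

1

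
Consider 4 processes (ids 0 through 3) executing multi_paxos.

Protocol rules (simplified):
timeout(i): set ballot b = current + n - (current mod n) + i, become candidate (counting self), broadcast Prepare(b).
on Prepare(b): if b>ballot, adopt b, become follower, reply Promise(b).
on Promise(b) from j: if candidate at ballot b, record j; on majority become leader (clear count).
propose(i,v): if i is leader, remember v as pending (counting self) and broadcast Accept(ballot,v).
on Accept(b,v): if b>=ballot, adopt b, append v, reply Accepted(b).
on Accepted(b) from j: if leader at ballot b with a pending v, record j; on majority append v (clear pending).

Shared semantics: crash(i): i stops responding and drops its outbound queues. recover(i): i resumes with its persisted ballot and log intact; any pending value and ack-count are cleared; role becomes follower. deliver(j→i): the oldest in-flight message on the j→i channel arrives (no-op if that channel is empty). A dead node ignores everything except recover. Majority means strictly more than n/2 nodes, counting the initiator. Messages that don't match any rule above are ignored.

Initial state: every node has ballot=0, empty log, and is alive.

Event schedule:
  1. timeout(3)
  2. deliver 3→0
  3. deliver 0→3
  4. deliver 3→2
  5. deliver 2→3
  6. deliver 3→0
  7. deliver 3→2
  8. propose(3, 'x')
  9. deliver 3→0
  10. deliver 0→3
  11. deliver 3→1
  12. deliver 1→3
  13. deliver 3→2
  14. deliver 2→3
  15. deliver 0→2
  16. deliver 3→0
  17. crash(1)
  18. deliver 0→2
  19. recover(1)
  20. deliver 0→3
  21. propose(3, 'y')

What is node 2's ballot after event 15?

after 1 — timeout(3): n3:cand/b7/[-]
after 2 — deliver 3→0: n0:foll/b7/[-]
after 3 — deliver 0→3: ·
after 4 — deliver 3→2: n2:foll/b7/[-]
after 5 — deliver 2→3: n3:lead/b7/[-]
after 6 — deliver 3→0: ·
after 7 — deliver 3→2: ·
after 8 — propose(3,'x'): ·
after 9 — deliver 3→0: n0:foll/b7/[x]
after 10 — deliver 0→3: ·
after 11 — deliver 3→1: n1:foll/b7/[-]
after 12 — deliver 1→3: ·
after 13 — deliver 3→2: n2:foll/b7/[x]
after 14 — deliver 2→3: n3:lead/b7/[x]
after 15 — deliver 0→2: ·

7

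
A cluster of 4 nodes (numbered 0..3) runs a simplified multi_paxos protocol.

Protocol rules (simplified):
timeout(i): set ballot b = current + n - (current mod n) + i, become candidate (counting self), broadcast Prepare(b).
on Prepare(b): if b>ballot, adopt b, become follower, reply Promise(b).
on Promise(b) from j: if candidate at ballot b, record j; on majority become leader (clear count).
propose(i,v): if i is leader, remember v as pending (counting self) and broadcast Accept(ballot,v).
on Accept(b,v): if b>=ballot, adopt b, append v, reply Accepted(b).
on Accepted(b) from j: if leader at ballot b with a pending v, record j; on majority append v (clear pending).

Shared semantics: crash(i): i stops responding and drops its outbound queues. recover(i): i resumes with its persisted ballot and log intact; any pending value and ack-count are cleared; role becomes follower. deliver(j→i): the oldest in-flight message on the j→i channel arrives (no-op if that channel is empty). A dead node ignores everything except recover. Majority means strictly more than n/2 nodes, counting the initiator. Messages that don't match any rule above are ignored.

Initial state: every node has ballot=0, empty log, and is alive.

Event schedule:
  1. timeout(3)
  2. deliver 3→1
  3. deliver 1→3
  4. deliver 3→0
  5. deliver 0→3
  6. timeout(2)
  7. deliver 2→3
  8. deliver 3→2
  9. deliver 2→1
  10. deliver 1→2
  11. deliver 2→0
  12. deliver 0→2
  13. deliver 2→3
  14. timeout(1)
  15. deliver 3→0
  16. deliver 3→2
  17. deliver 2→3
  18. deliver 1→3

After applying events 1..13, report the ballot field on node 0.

7

after 1 — timeout(3): n3:cand/b7/[-]
after 2 — deliver 3→1: n1:foll/b7/[-]
after 3 — deliver 1→3: ·
after 4 — deliver 3→0: n0:foll/b7/[-]
after 5 — deliver 0→3: n3:lead/b7/[-]
after 6 — timeout(2): n2:cand/b6/[-]
after 7 — deliver 2→3: ·
after 8 — deliver 3→2: n2:foll/b7/[-]
after 9 — deliver 2→1: ·
after 10 — deliver 1→2: ·
after 11 — deliver 2→0: ·
after 12 — deliver 0→2: ·
after 13 — deliver 2→3: ·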